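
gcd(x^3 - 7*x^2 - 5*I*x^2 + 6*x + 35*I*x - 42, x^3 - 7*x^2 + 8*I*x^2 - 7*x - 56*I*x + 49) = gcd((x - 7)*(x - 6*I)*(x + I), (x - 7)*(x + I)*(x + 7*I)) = x^2 + x*(-7 + I) - 7*I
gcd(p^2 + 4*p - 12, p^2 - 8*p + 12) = p - 2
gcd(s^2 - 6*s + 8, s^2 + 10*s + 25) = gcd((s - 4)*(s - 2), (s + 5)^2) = 1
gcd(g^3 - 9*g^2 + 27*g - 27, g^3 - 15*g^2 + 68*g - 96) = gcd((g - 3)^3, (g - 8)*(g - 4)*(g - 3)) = g - 3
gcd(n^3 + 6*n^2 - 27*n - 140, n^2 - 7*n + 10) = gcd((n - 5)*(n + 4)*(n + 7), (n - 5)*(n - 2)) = n - 5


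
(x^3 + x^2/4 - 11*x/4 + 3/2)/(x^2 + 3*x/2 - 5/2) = (4*x^2 + 5*x - 6)/(2*(2*x + 5))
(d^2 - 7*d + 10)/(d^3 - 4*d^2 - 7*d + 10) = (d - 2)/(d^2 + d - 2)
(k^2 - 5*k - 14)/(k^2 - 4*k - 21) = (k + 2)/(k + 3)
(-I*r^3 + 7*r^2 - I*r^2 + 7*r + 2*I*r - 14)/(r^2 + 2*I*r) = (-I*r^3 + r^2*(7 - I) + r*(7 + 2*I) - 14)/(r*(r + 2*I))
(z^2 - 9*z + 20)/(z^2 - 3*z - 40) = (-z^2 + 9*z - 20)/(-z^2 + 3*z + 40)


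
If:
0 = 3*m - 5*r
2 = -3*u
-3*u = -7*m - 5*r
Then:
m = -1/5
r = -3/25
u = -2/3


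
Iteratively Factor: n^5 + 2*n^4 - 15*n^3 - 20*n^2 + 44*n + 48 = (n - 2)*(n^4 + 4*n^3 - 7*n^2 - 34*n - 24) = (n - 3)*(n - 2)*(n^3 + 7*n^2 + 14*n + 8) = (n - 3)*(n - 2)*(n + 4)*(n^2 + 3*n + 2) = (n - 3)*(n - 2)*(n + 2)*(n + 4)*(n + 1)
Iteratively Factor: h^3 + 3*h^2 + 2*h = (h + 2)*(h^2 + h) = h*(h + 2)*(h + 1)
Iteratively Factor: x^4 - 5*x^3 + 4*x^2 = (x - 1)*(x^3 - 4*x^2) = x*(x - 1)*(x^2 - 4*x) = x*(x - 4)*(x - 1)*(x)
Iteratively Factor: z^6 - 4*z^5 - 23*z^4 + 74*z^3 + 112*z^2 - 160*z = (z - 4)*(z^5 - 23*z^3 - 18*z^2 + 40*z) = (z - 4)*(z + 4)*(z^4 - 4*z^3 - 7*z^2 + 10*z) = (z - 5)*(z - 4)*(z + 4)*(z^3 + z^2 - 2*z) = z*(z - 5)*(z - 4)*(z + 4)*(z^2 + z - 2) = z*(z - 5)*(z - 4)*(z + 2)*(z + 4)*(z - 1)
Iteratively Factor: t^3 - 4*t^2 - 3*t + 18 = (t - 3)*(t^2 - t - 6) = (t - 3)*(t + 2)*(t - 3)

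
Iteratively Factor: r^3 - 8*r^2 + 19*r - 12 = (r - 1)*(r^2 - 7*r + 12) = (r - 4)*(r - 1)*(r - 3)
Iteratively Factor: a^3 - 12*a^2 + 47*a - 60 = (a - 5)*(a^2 - 7*a + 12) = (a - 5)*(a - 3)*(a - 4)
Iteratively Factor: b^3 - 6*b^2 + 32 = (b + 2)*(b^2 - 8*b + 16) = (b - 4)*(b + 2)*(b - 4)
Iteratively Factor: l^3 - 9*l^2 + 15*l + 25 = (l - 5)*(l^2 - 4*l - 5) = (l - 5)^2*(l + 1)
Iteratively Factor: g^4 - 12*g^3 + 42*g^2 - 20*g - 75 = (g - 5)*(g^3 - 7*g^2 + 7*g + 15) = (g - 5)^2*(g^2 - 2*g - 3) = (g - 5)^2*(g - 3)*(g + 1)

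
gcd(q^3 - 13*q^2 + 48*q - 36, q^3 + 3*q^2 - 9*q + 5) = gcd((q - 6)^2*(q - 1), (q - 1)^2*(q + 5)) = q - 1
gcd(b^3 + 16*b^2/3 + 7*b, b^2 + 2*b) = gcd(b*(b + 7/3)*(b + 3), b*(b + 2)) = b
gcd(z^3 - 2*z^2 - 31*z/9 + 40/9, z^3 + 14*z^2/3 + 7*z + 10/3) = z + 5/3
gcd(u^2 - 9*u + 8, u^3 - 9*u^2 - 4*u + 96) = u - 8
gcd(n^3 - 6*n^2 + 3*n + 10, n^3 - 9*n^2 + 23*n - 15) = n - 5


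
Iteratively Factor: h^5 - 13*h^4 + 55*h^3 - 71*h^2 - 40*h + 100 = (h - 5)*(h^4 - 8*h^3 + 15*h^2 + 4*h - 20) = (h - 5)*(h - 2)*(h^3 - 6*h^2 + 3*h + 10) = (h - 5)*(h - 2)*(h + 1)*(h^2 - 7*h + 10) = (h - 5)*(h - 2)^2*(h + 1)*(h - 5)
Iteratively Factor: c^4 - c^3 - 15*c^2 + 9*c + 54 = (c - 3)*(c^3 + 2*c^2 - 9*c - 18) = (c - 3)^2*(c^2 + 5*c + 6) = (c - 3)^2*(c + 3)*(c + 2)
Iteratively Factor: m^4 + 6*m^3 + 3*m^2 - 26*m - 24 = (m + 3)*(m^3 + 3*m^2 - 6*m - 8) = (m + 3)*(m + 4)*(m^2 - m - 2) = (m + 1)*(m + 3)*(m + 4)*(m - 2)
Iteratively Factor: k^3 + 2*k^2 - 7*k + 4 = (k - 1)*(k^2 + 3*k - 4) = (k - 1)^2*(k + 4)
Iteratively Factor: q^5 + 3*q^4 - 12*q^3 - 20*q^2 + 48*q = (q + 4)*(q^4 - q^3 - 8*q^2 + 12*q) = (q - 2)*(q + 4)*(q^3 + q^2 - 6*q) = q*(q - 2)*(q + 4)*(q^2 + q - 6) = q*(q - 2)*(q + 3)*(q + 4)*(q - 2)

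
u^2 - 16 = (u - 4)*(u + 4)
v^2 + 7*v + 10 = (v + 2)*(v + 5)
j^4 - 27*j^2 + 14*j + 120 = (j - 4)*(j - 3)*(j + 2)*(j + 5)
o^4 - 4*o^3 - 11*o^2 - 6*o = o*(o - 6)*(o + 1)^2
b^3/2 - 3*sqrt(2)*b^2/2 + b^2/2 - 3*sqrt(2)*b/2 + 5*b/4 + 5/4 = (b/2 + 1/2)*(b - 5*sqrt(2)/2)*(b - sqrt(2)/2)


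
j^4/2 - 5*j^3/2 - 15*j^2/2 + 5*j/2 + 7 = (j/2 + 1)*(j - 7)*(j - 1)*(j + 1)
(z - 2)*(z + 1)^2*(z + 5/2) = z^4 + 5*z^3/2 - 3*z^2 - 19*z/2 - 5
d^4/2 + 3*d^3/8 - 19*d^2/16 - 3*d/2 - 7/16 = (d/2 + 1/2)*(d - 7/4)*(d + 1/2)*(d + 1)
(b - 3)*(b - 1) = b^2 - 4*b + 3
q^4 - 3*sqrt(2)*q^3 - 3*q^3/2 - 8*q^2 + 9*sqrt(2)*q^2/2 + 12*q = q*(q - 3/2)*(q - 4*sqrt(2))*(q + sqrt(2))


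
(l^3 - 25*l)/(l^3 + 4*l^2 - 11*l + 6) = l*(l^2 - 25)/(l^3 + 4*l^2 - 11*l + 6)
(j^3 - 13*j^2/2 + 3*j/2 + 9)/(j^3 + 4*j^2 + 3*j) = (j^2 - 15*j/2 + 9)/(j*(j + 3))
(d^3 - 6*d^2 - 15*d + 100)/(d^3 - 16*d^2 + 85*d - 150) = (d + 4)/(d - 6)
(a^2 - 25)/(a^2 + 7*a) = (a^2 - 25)/(a*(a + 7))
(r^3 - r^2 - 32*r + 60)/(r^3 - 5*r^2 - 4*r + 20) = (r + 6)/(r + 2)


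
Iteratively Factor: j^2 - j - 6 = (j + 2)*(j - 3)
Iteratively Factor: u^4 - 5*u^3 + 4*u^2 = (u - 1)*(u^3 - 4*u^2) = u*(u - 1)*(u^2 - 4*u) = u^2*(u - 1)*(u - 4)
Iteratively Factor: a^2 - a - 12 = (a - 4)*(a + 3)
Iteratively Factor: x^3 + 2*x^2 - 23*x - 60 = (x - 5)*(x^2 + 7*x + 12) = (x - 5)*(x + 3)*(x + 4)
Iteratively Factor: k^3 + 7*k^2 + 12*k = (k + 4)*(k^2 + 3*k) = (k + 3)*(k + 4)*(k)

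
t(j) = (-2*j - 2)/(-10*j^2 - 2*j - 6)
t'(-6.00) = 0.00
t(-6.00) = -0.03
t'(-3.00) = -0.00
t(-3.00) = -0.04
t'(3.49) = -0.02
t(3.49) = 0.07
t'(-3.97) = -0.01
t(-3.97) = -0.04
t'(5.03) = -0.01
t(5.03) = 0.04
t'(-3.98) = -0.01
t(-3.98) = -0.04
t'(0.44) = -0.17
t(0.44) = 0.33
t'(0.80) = -0.19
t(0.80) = 0.26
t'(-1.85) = 0.01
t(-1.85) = -0.05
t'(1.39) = -0.11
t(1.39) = 0.17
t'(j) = (-2*j - 2)*(20*j + 2)/(-10*j^2 - 2*j - 6)^2 - 2/(-10*j^2 - 2*j - 6) = (5*j^2 + j - (j + 1)*(10*j + 1) + 3)/(5*j^2 + j + 3)^2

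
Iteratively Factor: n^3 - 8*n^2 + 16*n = (n - 4)*(n^2 - 4*n) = (n - 4)^2*(n)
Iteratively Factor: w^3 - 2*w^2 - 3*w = (w - 3)*(w^2 + w) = (w - 3)*(w + 1)*(w)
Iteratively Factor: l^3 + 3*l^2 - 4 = (l + 2)*(l^2 + l - 2) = (l - 1)*(l + 2)*(l + 2)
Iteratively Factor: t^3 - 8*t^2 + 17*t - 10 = (t - 2)*(t^2 - 6*t + 5) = (t - 2)*(t - 1)*(t - 5)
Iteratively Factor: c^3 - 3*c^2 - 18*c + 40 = (c - 2)*(c^2 - c - 20) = (c - 2)*(c + 4)*(c - 5)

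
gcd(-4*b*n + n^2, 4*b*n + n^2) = n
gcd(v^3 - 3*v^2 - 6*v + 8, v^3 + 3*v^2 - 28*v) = v - 4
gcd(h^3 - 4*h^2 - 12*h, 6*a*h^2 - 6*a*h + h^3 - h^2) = h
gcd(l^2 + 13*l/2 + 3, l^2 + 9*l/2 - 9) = l + 6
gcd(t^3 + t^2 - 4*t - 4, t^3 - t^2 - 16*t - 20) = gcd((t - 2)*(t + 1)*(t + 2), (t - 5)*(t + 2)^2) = t + 2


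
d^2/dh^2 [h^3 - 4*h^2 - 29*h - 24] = 6*h - 8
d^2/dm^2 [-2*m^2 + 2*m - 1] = -4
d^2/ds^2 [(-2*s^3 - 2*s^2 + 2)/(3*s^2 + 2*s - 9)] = 100*(-s^3 - 9*s - 2)/(27*s^6 + 54*s^5 - 207*s^4 - 316*s^3 + 621*s^2 + 486*s - 729)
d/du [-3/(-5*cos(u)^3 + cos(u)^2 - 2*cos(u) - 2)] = 3*(15*cos(u)^2 - 2*cos(u) + 2)*sin(u)/(5*cos(u)^3 - cos(u)^2 + 2*cos(u) + 2)^2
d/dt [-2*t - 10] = -2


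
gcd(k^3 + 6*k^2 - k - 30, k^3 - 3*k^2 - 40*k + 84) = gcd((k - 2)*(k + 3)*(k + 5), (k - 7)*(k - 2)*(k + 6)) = k - 2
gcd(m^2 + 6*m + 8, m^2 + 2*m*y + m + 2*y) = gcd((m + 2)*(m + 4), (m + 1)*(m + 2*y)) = 1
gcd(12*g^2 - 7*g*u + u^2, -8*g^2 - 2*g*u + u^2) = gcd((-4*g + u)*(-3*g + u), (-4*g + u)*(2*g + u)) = -4*g + u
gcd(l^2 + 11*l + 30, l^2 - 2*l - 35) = l + 5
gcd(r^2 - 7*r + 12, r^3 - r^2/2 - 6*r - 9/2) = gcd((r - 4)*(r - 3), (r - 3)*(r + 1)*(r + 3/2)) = r - 3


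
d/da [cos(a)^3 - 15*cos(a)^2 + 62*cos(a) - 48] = (-3*cos(a)^2 + 30*cos(a) - 62)*sin(a)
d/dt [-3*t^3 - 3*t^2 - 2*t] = -9*t^2 - 6*t - 2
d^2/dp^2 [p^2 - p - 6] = 2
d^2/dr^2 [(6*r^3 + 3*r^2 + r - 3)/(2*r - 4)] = (6*r^3 - 36*r^2 + 72*r + 11)/(r^3 - 6*r^2 + 12*r - 8)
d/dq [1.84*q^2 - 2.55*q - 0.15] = 3.68*q - 2.55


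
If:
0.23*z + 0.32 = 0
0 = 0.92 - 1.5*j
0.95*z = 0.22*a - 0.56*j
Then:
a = -4.45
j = 0.61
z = -1.39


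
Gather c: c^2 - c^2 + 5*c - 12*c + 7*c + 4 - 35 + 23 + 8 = 0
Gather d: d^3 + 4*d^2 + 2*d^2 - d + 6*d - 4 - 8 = d^3 + 6*d^2 + 5*d - 12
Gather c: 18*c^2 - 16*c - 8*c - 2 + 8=18*c^2 - 24*c + 6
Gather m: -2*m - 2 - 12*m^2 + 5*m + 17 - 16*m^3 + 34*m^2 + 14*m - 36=-16*m^3 + 22*m^2 + 17*m - 21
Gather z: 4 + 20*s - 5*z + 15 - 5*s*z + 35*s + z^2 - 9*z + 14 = 55*s + z^2 + z*(-5*s - 14) + 33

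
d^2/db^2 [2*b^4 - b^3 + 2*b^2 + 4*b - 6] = 24*b^2 - 6*b + 4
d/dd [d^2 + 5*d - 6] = 2*d + 5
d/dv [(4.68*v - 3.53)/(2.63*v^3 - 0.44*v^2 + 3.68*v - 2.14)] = (-24.6168*v^3 + 29.9109*v^2 - 3.1064*v + 2.9752)/(6.9169*v^6 - 2.3144*v^5 + 19.5504*v^4 - 14.4948*v^3 + 15.4256*v^2 - 15.7504*v + 4.5796)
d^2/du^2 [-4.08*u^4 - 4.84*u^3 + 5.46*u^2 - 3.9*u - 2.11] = -48.96*u^2 - 29.04*u + 10.92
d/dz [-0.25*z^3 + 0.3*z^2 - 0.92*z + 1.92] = -0.75*z^2 + 0.6*z - 0.92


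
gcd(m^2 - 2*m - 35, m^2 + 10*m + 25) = m + 5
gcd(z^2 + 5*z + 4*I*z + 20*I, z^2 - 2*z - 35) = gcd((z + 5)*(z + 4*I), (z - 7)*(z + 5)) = z + 5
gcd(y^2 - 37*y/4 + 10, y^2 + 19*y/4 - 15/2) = y - 5/4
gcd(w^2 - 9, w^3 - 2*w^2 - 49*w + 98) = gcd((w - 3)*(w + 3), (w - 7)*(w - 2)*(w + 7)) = 1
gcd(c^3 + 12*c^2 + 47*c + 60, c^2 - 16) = c + 4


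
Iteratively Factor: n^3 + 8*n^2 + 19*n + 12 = (n + 4)*(n^2 + 4*n + 3) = (n + 1)*(n + 4)*(n + 3)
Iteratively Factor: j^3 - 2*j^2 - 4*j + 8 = (j + 2)*(j^2 - 4*j + 4) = (j - 2)*(j + 2)*(j - 2)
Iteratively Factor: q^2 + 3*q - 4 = (q - 1)*(q + 4)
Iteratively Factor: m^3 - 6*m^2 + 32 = (m - 4)*(m^2 - 2*m - 8) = (m - 4)*(m + 2)*(m - 4)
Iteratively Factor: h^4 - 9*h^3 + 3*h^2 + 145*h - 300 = (h - 5)*(h^3 - 4*h^2 - 17*h + 60) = (h - 5)*(h + 4)*(h^2 - 8*h + 15) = (h - 5)^2*(h + 4)*(h - 3)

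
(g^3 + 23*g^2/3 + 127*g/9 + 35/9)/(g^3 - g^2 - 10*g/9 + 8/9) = (9*g^3 + 69*g^2 + 127*g + 35)/(9*g^3 - 9*g^2 - 10*g + 8)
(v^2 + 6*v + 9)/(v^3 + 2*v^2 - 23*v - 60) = (v + 3)/(v^2 - v - 20)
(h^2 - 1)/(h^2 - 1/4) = 4*(h^2 - 1)/(4*h^2 - 1)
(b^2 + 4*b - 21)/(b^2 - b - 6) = (b + 7)/(b + 2)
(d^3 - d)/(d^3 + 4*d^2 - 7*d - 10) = d*(d - 1)/(d^2 + 3*d - 10)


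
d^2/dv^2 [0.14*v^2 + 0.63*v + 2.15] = 0.280000000000000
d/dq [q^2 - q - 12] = 2*q - 1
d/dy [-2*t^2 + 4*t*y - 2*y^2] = 4*t - 4*y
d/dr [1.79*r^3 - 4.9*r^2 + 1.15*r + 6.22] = 5.37*r^2 - 9.8*r + 1.15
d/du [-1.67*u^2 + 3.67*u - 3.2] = 3.67 - 3.34*u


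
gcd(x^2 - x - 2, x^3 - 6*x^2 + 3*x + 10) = x^2 - x - 2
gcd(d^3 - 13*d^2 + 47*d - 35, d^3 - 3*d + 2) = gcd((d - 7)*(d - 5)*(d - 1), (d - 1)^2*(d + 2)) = d - 1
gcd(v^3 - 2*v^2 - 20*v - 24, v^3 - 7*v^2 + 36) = v^2 - 4*v - 12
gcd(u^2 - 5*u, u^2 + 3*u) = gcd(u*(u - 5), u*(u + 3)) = u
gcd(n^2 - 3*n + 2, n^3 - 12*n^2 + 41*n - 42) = n - 2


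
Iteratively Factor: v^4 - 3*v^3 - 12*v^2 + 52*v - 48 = (v - 3)*(v^3 - 12*v + 16) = (v - 3)*(v - 2)*(v^2 + 2*v - 8) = (v - 3)*(v - 2)*(v + 4)*(v - 2)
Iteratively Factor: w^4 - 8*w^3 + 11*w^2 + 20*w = (w + 1)*(w^3 - 9*w^2 + 20*w) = (w - 5)*(w + 1)*(w^2 - 4*w) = w*(w - 5)*(w + 1)*(w - 4)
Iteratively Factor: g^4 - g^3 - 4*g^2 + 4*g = (g + 2)*(g^3 - 3*g^2 + 2*g) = (g - 1)*(g + 2)*(g^2 - 2*g) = g*(g - 1)*(g + 2)*(g - 2)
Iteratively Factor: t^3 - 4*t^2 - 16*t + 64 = (t - 4)*(t^2 - 16) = (t - 4)*(t + 4)*(t - 4)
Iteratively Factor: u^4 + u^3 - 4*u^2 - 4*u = (u + 2)*(u^3 - u^2 - 2*u) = (u - 2)*(u + 2)*(u^2 + u) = u*(u - 2)*(u + 2)*(u + 1)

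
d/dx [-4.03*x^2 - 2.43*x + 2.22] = -8.06*x - 2.43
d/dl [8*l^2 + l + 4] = 16*l + 1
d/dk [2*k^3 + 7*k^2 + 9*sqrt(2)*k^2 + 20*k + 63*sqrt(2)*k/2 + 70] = 6*k^2 + 14*k + 18*sqrt(2)*k + 20 + 63*sqrt(2)/2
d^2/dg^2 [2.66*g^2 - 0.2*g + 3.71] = 5.32000000000000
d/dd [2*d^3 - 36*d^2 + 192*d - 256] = 6*d^2 - 72*d + 192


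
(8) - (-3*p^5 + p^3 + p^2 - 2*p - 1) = 3*p^5 - p^3 - p^2 + 2*p + 9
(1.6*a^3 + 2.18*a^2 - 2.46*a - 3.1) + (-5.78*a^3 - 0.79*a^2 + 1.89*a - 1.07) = -4.18*a^3 + 1.39*a^2 - 0.57*a - 4.17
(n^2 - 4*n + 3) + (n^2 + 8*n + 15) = 2*n^2 + 4*n + 18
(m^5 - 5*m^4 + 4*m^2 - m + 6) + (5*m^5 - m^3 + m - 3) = 6*m^5 - 5*m^4 - m^3 + 4*m^2 + 3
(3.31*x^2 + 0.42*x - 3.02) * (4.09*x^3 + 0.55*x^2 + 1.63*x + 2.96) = 13.5379*x^5 + 3.5383*x^4 - 6.7255*x^3 + 8.8212*x^2 - 3.6794*x - 8.9392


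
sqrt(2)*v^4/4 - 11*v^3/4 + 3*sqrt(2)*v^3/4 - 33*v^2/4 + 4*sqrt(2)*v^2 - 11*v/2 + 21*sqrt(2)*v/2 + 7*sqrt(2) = (v/2 + 1)*(v - 7*sqrt(2)/2)*(v - 2*sqrt(2))*(sqrt(2)*v/2 + sqrt(2)/2)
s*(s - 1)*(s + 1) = s^3 - s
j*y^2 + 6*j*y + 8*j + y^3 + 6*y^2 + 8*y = (j + y)*(y + 2)*(y + 4)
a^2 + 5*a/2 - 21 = (a - 7/2)*(a + 6)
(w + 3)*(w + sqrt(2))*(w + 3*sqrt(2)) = w^3 + 3*w^2 + 4*sqrt(2)*w^2 + 6*w + 12*sqrt(2)*w + 18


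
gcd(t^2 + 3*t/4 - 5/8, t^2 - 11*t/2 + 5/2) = t - 1/2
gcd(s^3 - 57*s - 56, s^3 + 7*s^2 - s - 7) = s^2 + 8*s + 7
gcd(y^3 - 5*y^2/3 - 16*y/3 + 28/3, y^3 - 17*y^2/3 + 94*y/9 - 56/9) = y - 2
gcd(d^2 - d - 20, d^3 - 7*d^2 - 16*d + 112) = d + 4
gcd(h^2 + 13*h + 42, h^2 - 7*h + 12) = 1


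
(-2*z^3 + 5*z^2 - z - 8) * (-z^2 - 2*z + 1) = 2*z^5 - z^4 - 11*z^3 + 15*z^2 + 15*z - 8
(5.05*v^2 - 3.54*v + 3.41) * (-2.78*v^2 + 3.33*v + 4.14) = -14.039*v^4 + 26.6577*v^3 - 0.361000000000002*v^2 - 3.3003*v + 14.1174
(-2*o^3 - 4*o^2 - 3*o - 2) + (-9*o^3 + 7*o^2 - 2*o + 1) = -11*o^3 + 3*o^2 - 5*o - 1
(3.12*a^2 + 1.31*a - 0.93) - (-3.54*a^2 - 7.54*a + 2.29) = 6.66*a^2 + 8.85*a - 3.22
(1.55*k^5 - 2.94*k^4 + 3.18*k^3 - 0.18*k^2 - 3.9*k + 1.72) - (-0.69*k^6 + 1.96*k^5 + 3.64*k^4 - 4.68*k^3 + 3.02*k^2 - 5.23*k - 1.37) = 0.69*k^6 - 0.41*k^5 - 6.58*k^4 + 7.86*k^3 - 3.2*k^2 + 1.33*k + 3.09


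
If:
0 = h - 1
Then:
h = 1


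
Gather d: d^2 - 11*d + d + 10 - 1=d^2 - 10*d + 9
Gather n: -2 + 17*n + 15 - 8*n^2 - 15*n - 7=-8*n^2 + 2*n + 6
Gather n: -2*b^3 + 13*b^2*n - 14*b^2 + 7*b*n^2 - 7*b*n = -2*b^3 - 14*b^2 + 7*b*n^2 + n*(13*b^2 - 7*b)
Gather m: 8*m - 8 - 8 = 8*m - 16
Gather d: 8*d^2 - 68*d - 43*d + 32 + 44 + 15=8*d^2 - 111*d + 91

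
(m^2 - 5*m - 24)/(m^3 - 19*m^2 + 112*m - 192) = (m + 3)/(m^2 - 11*m + 24)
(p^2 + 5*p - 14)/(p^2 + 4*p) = (p^2 + 5*p - 14)/(p*(p + 4))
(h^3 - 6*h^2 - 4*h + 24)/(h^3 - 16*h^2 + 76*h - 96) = (h + 2)/(h - 8)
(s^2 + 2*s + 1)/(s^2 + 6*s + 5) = (s + 1)/(s + 5)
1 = 1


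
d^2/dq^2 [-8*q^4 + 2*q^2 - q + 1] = 4 - 96*q^2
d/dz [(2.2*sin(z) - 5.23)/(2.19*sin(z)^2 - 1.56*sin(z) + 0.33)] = (-4.818*sin(z)^2 + 22.9074*sin(z) - 7.4328)*cos(z)/(4.7961*sin(z)^4 - 6.8328*sin(z)^3 + 3.879*sin(z)^2 - 1.0296*sin(z) + 0.1089)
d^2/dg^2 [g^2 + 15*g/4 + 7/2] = 2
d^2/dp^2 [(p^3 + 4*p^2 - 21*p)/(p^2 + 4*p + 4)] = 50*(4 - p)/(p^4 + 8*p^3 + 24*p^2 + 32*p + 16)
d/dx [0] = 0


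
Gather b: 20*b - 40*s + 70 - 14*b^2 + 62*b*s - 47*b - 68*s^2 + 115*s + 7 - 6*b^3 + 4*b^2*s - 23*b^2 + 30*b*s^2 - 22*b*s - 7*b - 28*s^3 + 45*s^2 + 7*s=-6*b^3 + b^2*(4*s - 37) + b*(30*s^2 + 40*s - 34) - 28*s^3 - 23*s^2 + 82*s + 77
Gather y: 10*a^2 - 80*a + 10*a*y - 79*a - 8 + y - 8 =10*a^2 - 159*a + y*(10*a + 1) - 16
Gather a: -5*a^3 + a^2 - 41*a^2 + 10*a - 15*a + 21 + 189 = -5*a^3 - 40*a^2 - 5*a + 210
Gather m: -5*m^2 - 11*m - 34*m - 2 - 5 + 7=-5*m^2 - 45*m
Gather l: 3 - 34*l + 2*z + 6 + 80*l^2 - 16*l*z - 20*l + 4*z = 80*l^2 + l*(-16*z - 54) + 6*z + 9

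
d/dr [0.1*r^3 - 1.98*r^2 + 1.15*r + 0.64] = 0.3*r^2 - 3.96*r + 1.15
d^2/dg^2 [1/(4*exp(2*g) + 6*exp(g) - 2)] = ((4*exp(g) + 3)^2*exp(g) - (8*exp(g) + 3)*(2*exp(2*g) + 3*exp(g) - 1)/2)*exp(g)/(2*exp(2*g) + 3*exp(g) - 1)^3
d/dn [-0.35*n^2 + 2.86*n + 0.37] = 2.86 - 0.7*n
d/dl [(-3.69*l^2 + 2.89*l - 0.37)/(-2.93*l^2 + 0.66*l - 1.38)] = (6.0323*l^2 + 8.0162*l - 3.744)/(8.5849*l^4 - 3.8676*l^3 + 8.5224*l^2 - 1.8216*l + 1.9044)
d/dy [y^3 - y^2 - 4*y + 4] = 3*y^2 - 2*y - 4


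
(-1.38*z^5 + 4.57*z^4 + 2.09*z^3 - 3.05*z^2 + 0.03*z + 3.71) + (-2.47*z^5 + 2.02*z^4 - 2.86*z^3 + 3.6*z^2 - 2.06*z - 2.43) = -3.85*z^5 + 6.59*z^4 - 0.77*z^3 + 0.55*z^2 - 2.03*z + 1.28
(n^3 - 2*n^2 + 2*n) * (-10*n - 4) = -10*n^4 + 16*n^3 - 12*n^2 - 8*n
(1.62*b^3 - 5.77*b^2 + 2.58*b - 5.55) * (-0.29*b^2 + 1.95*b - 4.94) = -0.4698*b^5 + 4.8323*b^4 - 20.0025*b^3 + 35.1443*b^2 - 23.5677*b + 27.417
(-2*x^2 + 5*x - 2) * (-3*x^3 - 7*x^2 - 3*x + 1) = 6*x^5 - x^4 - 23*x^3 - 3*x^2 + 11*x - 2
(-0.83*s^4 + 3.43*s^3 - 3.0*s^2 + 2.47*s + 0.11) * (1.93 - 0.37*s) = 0.3071*s^5 - 2.871*s^4 + 7.7299*s^3 - 6.7039*s^2 + 4.7264*s + 0.2123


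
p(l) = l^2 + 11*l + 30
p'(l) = 2*l + 11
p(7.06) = 157.50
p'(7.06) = 25.12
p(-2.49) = 8.81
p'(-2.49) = 6.02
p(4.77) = 105.22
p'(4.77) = 20.54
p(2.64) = 66.01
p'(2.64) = 16.28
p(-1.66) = 14.50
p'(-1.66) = 7.68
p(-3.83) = 2.54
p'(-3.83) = 3.34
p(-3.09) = 5.56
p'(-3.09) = 4.82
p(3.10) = 73.71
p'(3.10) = 17.20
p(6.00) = 132.00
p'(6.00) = 23.00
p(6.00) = 132.00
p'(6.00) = 23.00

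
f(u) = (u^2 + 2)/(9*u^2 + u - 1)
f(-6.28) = 0.12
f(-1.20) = 0.32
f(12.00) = 0.11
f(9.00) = 0.11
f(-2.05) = 0.18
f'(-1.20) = 0.39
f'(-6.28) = 0.00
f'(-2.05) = 0.07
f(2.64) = 0.14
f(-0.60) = 1.44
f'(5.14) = -0.00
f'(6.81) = -0.00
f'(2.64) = -0.02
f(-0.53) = 2.29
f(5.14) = 0.12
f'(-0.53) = 18.49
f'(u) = 2*u/(9*u^2 + u - 1) + (-18*u - 1)*(u^2 + 2)/(9*u^2 + u - 1)^2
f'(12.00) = 0.00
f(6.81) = 0.11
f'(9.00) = 0.00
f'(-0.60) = 7.87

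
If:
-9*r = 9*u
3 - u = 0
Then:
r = -3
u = 3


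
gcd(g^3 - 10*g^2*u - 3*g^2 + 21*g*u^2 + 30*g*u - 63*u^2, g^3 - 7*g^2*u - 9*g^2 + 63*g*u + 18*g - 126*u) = -g^2 + 7*g*u + 3*g - 21*u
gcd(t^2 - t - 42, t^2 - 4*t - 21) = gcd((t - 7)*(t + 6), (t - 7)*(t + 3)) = t - 7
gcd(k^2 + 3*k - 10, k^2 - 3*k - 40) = k + 5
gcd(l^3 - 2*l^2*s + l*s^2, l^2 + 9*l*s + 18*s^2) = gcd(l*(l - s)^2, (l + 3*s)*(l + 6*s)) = 1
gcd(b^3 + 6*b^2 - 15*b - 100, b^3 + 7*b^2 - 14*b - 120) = b^2 + b - 20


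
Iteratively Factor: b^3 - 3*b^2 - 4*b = (b + 1)*(b^2 - 4*b) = b*(b + 1)*(b - 4)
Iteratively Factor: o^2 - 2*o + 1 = (o - 1)*(o - 1)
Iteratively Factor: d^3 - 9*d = (d + 3)*(d^2 - 3*d) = d*(d + 3)*(d - 3)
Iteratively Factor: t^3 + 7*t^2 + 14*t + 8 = (t + 2)*(t^2 + 5*t + 4) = (t + 2)*(t + 4)*(t + 1)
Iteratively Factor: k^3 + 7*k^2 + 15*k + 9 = (k + 1)*(k^2 + 6*k + 9) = (k + 1)*(k + 3)*(k + 3)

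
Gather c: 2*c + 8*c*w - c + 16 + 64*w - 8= c*(8*w + 1) + 64*w + 8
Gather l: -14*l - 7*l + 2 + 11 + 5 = 18 - 21*l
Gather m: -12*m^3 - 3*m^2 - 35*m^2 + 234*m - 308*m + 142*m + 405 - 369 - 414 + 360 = -12*m^3 - 38*m^2 + 68*m - 18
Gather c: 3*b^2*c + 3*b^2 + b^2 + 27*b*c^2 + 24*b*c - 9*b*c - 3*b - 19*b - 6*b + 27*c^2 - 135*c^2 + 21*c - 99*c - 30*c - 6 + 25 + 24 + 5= 4*b^2 - 28*b + c^2*(27*b - 108) + c*(3*b^2 + 15*b - 108) + 48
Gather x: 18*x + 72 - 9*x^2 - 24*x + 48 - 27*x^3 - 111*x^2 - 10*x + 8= -27*x^3 - 120*x^2 - 16*x + 128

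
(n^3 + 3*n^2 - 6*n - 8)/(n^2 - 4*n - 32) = (n^2 - n - 2)/(n - 8)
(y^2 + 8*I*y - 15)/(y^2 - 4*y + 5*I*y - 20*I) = (y + 3*I)/(y - 4)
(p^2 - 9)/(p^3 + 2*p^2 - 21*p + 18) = (p + 3)/(p^2 + 5*p - 6)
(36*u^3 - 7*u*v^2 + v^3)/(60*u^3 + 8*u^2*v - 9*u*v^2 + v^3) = (3*u - v)/(5*u - v)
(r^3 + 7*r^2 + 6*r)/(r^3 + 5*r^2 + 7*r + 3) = r*(r + 6)/(r^2 + 4*r + 3)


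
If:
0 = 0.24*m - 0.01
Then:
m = 0.04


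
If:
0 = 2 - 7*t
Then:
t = 2/7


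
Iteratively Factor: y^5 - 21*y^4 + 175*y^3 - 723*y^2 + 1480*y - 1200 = (y - 4)*(y^4 - 17*y^3 + 107*y^2 - 295*y + 300) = (y - 4)^2*(y^3 - 13*y^2 + 55*y - 75) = (y - 5)*(y - 4)^2*(y^2 - 8*y + 15) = (y - 5)^2*(y - 4)^2*(y - 3)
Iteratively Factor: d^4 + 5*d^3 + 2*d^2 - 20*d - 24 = (d + 3)*(d^3 + 2*d^2 - 4*d - 8) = (d + 2)*(d + 3)*(d^2 - 4) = (d + 2)^2*(d + 3)*(d - 2)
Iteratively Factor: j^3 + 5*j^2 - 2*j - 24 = (j + 4)*(j^2 + j - 6) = (j + 3)*(j + 4)*(j - 2)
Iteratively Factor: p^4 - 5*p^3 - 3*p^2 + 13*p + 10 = (p - 5)*(p^3 - 3*p - 2) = (p - 5)*(p + 1)*(p^2 - p - 2) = (p - 5)*(p + 1)^2*(p - 2)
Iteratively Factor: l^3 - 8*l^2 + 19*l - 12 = (l - 4)*(l^2 - 4*l + 3) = (l - 4)*(l - 1)*(l - 3)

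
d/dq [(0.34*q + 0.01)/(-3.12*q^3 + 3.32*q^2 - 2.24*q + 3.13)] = (2.1216*q^3 - 1.0352*q^2 - 0.0664*q + 1.0866)/(9.7344*q^6 - 20.7168*q^5 + 25.0*q^4 - 34.4048*q^3 + 25.8008*q^2 - 14.0224*q + 9.7969)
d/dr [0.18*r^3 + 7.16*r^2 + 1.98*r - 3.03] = 0.54*r^2 + 14.32*r + 1.98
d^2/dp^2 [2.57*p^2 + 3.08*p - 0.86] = 5.14000000000000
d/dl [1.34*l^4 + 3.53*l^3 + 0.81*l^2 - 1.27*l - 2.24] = 5.36*l^3 + 10.59*l^2 + 1.62*l - 1.27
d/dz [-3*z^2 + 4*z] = 4 - 6*z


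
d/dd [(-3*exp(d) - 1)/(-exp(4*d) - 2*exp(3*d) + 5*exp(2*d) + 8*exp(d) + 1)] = (-9*exp(4*d) - 16*exp(3*d) + 9*exp(2*d) + 10*exp(d) + 5)*exp(d)/(exp(8*d) + 4*exp(7*d) - 6*exp(6*d) - 36*exp(5*d) - 9*exp(4*d) + 76*exp(3*d) + 74*exp(2*d) + 16*exp(d) + 1)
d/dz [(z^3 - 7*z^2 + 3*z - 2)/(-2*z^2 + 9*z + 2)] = (-2*z^4 + 18*z^3 - 51*z^2 - 36*z + 24)/(4*z^4 - 36*z^3 + 73*z^2 + 36*z + 4)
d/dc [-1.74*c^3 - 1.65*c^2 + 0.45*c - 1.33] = -5.22*c^2 - 3.3*c + 0.45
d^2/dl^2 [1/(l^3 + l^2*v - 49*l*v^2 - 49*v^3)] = 2*(-(3*l + v)*(l^3 + l^2*v - 49*l*v^2 - 49*v^3) + (3*l^2 + 2*l*v - 49*v^2)^2)/(l^3 + l^2*v - 49*l*v^2 - 49*v^3)^3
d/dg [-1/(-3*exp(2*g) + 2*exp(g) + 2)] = (2 - 6*exp(g))*exp(g)/(-3*exp(2*g) + 2*exp(g) + 2)^2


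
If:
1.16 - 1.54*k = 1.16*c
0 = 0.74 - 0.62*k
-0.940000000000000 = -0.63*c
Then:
No Solution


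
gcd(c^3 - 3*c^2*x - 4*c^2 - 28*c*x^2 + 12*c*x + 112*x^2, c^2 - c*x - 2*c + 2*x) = 1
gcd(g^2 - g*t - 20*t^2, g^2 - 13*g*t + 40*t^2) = -g + 5*t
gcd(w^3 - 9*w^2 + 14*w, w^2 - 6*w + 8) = w - 2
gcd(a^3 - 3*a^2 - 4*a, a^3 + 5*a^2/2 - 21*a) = a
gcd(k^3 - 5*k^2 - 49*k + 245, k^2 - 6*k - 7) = k - 7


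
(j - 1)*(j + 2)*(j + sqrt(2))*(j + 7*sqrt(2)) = j^4 + j^3 + 8*sqrt(2)*j^3 + 8*sqrt(2)*j^2 + 12*j^2 - 16*sqrt(2)*j + 14*j - 28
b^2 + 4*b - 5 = (b - 1)*(b + 5)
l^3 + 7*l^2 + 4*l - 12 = (l - 1)*(l + 2)*(l + 6)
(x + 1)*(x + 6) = x^2 + 7*x + 6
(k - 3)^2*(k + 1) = k^3 - 5*k^2 + 3*k + 9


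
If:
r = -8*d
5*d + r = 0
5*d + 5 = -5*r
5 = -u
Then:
No Solution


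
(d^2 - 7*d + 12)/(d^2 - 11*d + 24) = (d - 4)/(d - 8)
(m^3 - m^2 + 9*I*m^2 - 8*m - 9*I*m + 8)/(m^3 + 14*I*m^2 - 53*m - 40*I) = (m - 1)/(m + 5*I)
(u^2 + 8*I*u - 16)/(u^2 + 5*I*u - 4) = (u + 4*I)/(u + I)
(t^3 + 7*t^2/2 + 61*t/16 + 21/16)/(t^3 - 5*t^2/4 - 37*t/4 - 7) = (t + 3/4)/(t - 4)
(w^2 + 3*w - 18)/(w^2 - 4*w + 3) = (w + 6)/(w - 1)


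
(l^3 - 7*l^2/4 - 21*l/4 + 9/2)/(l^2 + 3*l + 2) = (4*l^2 - 15*l + 9)/(4*(l + 1))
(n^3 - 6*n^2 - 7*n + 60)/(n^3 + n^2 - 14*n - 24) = (n - 5)/(n + 2)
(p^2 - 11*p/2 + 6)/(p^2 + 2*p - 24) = (p - 3/2)/(p + 6)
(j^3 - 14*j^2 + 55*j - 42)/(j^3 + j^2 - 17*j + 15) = (j^2 - 13*j + 42)/(j^2 + 2*j - 15)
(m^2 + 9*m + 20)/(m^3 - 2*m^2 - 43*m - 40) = (m + 4)/(m^2 - 7*m - 8)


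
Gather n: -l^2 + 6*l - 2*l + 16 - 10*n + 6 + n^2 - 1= -l^2 + 4*l + n^2 - 10*n + 21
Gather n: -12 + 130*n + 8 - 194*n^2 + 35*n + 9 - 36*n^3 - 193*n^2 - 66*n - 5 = -36*n^3 - 387*n^2 + 99*n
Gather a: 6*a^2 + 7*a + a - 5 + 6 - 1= 6*a^2 + 8*a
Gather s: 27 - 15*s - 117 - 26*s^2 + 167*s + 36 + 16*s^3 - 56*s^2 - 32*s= 16*s^3 - 82*s^2 + 120*s - 54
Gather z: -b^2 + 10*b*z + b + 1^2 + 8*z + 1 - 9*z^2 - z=-b^2 + b - 9*z^2 + z*(10*b + 7) + 2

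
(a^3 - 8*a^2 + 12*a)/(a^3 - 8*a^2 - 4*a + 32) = a*(a - 6)/(a^2 - 6*a - 16)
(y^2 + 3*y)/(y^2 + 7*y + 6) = y*(y + 3)/(y^2 + 7*y + 6)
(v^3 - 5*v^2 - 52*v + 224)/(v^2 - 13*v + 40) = (v^2 + 3*v - 28)/(v - 5)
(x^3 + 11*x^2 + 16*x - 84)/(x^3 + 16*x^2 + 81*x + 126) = (x - 2)/(x + 3)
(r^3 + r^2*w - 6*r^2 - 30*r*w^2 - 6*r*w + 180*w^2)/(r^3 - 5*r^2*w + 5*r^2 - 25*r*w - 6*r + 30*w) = (r^2 + 6*r*w - 6*r - 36*w)/(r^2 + 5*r - 6)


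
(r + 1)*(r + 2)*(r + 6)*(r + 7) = r^4 + 16*r^3 + 83*r^2 + 152*r + 84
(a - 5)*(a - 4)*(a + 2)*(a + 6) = a^4 - a^3 - 40*a^2 + 52*a + 240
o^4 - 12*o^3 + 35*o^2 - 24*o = o*(o - 8)*(o - 3)*(o - 1)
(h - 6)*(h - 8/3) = h^2 - 26*h/3 + 16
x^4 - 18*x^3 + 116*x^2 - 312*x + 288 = (x - 6)^2*(x - 4)*(x - 2)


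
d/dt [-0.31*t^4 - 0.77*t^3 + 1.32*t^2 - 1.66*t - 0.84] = -1.24*t^3 - 2.31*t^2 + 2.64*t - 1.66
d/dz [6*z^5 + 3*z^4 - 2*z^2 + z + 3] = 30*z^4 + 12*z^3 - 4*z + 1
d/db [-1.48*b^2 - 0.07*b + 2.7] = -2.96*b - 0.07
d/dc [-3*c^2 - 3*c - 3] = -6*c - 3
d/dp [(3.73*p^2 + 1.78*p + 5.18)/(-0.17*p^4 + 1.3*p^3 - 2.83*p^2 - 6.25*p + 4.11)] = (1.2682*p^5 - 3.9412*p^4 - 1.1056*p^3 - 38.4771*p^2 + 59.9794*p + 39.6908)/(0.0289*p^8 - 0.442*p^7 + 2.6522*p^6 - 5.233*p^5 - 9.6385*p^4 + 46.061*p^3 + 15.7999*p^2 - 51.375*p + 16.8921)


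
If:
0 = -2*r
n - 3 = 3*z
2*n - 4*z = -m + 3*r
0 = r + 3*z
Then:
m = -6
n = 3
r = 0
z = 0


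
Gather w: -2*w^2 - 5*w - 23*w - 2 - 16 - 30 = -2*w^2 - 28*w - 48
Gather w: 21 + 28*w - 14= 28*w + 7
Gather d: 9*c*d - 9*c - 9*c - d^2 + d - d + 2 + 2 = 9*c*d - 18*c - d^2 + 4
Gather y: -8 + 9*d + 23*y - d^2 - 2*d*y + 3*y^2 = -d^2 + 9*d + 3*y^2 + y*(23 - 2*d) - 8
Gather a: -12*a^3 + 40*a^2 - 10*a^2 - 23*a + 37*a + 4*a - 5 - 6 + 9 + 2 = -12*a^3 + 30*a^2 + 18*a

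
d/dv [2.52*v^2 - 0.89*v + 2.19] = 5.04*v - 0.89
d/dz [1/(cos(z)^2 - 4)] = 2*sin(z)*cos(z)/(cos(z)^2 - 4)^2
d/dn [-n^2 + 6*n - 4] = 6 - 2*n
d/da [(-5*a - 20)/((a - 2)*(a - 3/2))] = 20*(a^2 + 8*a - 17)/(4*a^4 - 28*a^3 + 73*a^2 - 84*a + 36)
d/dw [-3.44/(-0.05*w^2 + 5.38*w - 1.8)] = (18.5072 - 0.344*w)/(0.05*w^2 - 5.38*w + 1.8)^2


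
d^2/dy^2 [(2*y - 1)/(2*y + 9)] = -80/(2*y + 9)^3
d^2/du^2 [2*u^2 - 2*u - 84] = 4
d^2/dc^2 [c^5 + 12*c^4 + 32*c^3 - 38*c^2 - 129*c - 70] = 20*c^3 + 144*c^2 + 192*c - 76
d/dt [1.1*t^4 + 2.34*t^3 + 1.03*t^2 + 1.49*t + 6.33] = 4.4*t^3 + 7.02*t^2 + 2.06*t + 1.49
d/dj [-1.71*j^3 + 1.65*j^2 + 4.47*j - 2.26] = -5.13*j^2 + 3.3*j + 4.47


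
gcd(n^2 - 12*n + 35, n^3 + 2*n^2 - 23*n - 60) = n - 5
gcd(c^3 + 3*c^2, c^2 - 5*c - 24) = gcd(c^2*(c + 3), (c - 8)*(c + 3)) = c + 3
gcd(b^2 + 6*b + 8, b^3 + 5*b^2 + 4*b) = b + 4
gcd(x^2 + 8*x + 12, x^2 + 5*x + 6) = x + 2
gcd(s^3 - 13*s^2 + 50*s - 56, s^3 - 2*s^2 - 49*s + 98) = s^2 - 9*s + 14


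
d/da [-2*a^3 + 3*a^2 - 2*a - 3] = -6*a^2 + 6*a - 2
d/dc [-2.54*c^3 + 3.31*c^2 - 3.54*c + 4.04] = -7.62*c^2 + 6.62*c - 3.54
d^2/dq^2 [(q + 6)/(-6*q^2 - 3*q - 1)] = 6*(-3*(q + 6)*(4*q + 1)^2 + (6*q + 13)*(6*q^2 + 3*q + 1))/(6*q^2 + 3*q + 1)^3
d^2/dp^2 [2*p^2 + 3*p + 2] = 4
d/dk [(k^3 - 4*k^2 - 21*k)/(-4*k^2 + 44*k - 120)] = (-k^4 + 22*k^3 - 155*k^2 + 240*k + 630)/(4*(k^4 - 22*k^3 + 181*k^2 - 660*k + 900))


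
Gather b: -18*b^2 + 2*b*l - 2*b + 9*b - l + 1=-18*b^2 + b*(2*l + 7) - l + 1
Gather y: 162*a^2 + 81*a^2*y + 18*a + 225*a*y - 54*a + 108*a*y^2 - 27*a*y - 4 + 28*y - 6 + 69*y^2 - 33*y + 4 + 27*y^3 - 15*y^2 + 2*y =162*a^2 - 36*a + 27*y^3 + y^2*(108*a + 54) + y*(81*a^2 + 198*a - 3) - 6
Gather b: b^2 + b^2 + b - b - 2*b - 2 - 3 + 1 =2*b^2 - 2*b - 4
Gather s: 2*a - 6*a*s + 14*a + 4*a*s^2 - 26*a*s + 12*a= 4*a*s^2 - 32*a*s + 28*a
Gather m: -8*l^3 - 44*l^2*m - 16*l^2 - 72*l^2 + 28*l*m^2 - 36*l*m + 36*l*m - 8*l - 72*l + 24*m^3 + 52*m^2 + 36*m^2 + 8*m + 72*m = -8*l^3 - 88*l^2 - 80*l + 24*m^3 + m^2*(28*l + 88) + m*(80 - 44*l^2)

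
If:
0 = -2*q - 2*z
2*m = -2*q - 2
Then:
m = z - 1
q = -z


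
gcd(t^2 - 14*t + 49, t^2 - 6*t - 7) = t - 7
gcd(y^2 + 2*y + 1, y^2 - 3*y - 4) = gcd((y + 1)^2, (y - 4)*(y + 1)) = y + 1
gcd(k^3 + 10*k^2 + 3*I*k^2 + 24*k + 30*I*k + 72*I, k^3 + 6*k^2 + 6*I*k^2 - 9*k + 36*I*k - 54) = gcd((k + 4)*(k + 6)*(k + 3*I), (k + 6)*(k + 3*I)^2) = k^2 + k*(6 + 3*I) + 18*I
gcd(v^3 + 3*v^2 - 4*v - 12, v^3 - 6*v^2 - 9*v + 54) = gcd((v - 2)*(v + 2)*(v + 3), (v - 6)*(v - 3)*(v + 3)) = v + 3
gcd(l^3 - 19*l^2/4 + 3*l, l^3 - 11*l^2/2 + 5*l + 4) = l - 4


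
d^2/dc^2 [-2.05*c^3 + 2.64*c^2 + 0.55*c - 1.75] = 5.28 - 12.3*c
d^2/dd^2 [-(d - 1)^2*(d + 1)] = 2 - 6*d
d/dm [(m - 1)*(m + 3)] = 2*m + 2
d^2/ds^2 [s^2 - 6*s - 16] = 2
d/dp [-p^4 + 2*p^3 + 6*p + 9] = -4*p^3 + 6*p^2 + 6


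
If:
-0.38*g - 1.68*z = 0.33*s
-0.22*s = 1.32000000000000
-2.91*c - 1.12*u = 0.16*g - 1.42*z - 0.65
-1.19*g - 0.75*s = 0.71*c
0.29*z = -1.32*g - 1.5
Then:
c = 8.80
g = -1.47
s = -6.00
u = -20.16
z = 1.51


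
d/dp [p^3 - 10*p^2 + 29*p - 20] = 3*p^2 - 20*p + 29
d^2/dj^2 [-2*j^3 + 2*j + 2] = -12*j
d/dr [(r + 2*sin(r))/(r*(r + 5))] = (r*(r + 5)*(2*cos(r) + 1) - r*(r + 2*sin(r)) - (r + 5)*(r + 2*sin(r)))/(r^2*(r + 5)^2)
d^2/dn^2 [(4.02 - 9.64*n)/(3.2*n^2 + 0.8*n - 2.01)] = (-(6.4*n + 0.8)*(9.64*n - 4.02)*(12.8*n + 1.6) + (185.088*n - 10.304)*(3.2*n^2 + 0.8*n - 2.01))/(3.2*n^2 + 0.8*n - 2.01)^3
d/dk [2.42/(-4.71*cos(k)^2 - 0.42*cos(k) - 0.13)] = -(22.7964*cos(k) + 1.0164)*sin(k)/(4.71*cos(k)^2 + 0.42*cos(k) + 0.13)^2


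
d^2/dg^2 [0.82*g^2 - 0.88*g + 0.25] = 1.64000000000000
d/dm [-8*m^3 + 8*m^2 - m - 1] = -24*m^2 + 16*m - 1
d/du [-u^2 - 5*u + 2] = -2*u - 5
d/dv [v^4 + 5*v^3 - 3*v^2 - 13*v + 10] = 4*v^3 + 15*v^2 - 6*v - 13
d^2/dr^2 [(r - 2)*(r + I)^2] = 6*r - 4 + 4*I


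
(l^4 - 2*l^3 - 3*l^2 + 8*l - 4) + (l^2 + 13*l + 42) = l^4 - 2*l^3 - 2*l^2 + 21*l + 38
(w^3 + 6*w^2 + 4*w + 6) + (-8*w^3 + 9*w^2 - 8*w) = -7*w^3 + 15*w^2 - 4*w + 6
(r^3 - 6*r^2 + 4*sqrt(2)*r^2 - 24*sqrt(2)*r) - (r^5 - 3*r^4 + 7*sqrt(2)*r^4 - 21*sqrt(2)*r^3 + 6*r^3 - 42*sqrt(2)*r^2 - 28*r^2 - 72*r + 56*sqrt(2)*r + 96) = -r^5 - 7*sqrt(2)*r^4 + 3*r^4 - 5*r^3 + 21*sqrt(2)*r^3 + 22*r^2 + 46*sqrt(2)*r^2 - 80*sqrt(2)*r + 72*r - 96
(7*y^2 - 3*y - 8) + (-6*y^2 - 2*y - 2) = y^2 - 5*y - 10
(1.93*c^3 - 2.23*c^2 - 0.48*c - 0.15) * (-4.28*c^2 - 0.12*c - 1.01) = -8.2604*c^5 + 9.3128*c^4 + 0.3727*c^3 + 2.9519*c^2 + 0.5028*c + 0.1515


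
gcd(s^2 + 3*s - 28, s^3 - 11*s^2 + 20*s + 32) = s - 4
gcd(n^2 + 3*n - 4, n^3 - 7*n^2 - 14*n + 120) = n + 4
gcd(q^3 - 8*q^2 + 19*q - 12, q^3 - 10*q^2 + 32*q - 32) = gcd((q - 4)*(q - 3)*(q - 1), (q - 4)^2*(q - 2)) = q - 4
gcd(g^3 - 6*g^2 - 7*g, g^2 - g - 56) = 1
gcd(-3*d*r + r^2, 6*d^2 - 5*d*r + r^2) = -3*d + r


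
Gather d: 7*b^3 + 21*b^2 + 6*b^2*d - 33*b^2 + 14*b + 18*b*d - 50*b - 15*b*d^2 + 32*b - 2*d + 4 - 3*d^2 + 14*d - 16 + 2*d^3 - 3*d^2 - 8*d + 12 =7*b^3 - 12*b^2 - 4*b + 2*d^3 + d^2*(-15*b - 6) + d*(6*b^2 + 18*b + 4)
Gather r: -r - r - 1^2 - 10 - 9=-2*r - 20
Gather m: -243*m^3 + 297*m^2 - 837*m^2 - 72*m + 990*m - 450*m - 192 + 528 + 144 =-243*m^3 - 540*m^2 + 468*m + 480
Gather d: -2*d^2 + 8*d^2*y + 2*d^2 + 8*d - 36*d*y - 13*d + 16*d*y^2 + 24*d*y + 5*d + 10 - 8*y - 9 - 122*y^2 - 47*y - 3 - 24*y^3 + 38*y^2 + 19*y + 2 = 8*d^2*y + d*(16*y^2 - 12*y) - 24*y^3 - 84*y^2 - 36*y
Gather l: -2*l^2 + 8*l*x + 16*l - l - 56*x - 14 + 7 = -2*l^2 + l*(8*x + 15) - 56*x - 7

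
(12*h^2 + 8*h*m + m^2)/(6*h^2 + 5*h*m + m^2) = (6*h + m)/(3*h + m)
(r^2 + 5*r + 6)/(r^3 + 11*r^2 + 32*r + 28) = (r + 3)/(r^2 + 9*r + 14)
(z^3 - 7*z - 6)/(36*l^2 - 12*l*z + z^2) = (z^3 - 7*z - 6)/(36*l^2 - 12*l*z + z^2)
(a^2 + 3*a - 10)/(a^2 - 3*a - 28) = (-a^2 - 3*a + 10)/(-a^2 + 3*a + 28)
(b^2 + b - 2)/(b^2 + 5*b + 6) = (b - 1)/(b + 3)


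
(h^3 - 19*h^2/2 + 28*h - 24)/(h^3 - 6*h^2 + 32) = (h - 3/2)/(h + 2)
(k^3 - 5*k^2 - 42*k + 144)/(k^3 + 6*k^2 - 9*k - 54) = (k - 8)/(k + 3)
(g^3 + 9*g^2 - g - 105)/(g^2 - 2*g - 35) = (g^2 + 4*g - 21)/(g - 7)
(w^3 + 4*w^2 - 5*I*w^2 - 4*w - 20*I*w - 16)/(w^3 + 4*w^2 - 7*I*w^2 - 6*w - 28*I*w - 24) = (w - 4*I)/(w - 6*I)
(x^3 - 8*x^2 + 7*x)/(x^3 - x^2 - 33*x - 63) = x*(x - 1)/(x^2 + 6*x + 9)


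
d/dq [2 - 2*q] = -2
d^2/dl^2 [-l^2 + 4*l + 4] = -2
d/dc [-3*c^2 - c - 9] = -6*c - 1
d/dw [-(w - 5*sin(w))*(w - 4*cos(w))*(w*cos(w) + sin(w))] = (w - 5*sin(w))*(w - 4*cos(w))*(w*sin(w) - 2*cos(w)) - (w - 5*sin(w))*(w*cos(w) + sin(w))*(4*sin(w) + 1) + (w - 4*cos(w))*(w*cos(w) + sin(w))*(5*cos(w) - 1)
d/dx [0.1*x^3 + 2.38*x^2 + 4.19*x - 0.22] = 0.3*x^2 + 4.76*x + 4.19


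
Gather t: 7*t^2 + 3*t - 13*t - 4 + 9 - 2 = 7*t^2 - 10*t + 3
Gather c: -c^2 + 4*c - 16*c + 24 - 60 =-c^2 - 12*c - 36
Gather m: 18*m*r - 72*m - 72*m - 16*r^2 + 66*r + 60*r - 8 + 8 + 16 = m*(18*r - 144) - 16*r^2 + 126*r + 16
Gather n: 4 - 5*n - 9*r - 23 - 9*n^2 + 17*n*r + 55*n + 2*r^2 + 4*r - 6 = -9*n^2 + n*(17*r + 50) + 2*r^2 - 5*r - 25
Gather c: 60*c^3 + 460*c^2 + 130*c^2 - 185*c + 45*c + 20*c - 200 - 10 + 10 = 60*c^3 + 590*c^2 - 120*c - 200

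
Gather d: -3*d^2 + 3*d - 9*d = -3*d^2 - 6*d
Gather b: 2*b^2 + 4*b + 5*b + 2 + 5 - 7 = 2*b^2 + 9*b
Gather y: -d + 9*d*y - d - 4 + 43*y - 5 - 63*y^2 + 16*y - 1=-2*d - 63*y^2 + y*(9*d + 59) - 10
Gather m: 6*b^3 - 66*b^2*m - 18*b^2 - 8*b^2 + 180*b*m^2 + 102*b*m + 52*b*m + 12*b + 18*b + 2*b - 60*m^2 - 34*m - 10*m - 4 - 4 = 6*b^3 - 26*b^2 + 32*b + m^2*(180*b - 60) + m*(-66*b^2 + 154*b - 44) - 8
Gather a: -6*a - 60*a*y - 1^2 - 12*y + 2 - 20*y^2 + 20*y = a*(-60*y - 6) - 20*y^2 + 8*y + 1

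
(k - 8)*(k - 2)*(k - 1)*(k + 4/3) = k^4 - 29*k^3/3 + 34*k^2/3 + 56*k/3 - 64/3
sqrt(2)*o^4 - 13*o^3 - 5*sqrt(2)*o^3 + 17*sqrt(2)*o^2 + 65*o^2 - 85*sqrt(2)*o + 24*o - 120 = (o - 5)*(o - 4*sqrt(2))*(o - 3*sqrt(2))*(sqrt(2)*o + 1)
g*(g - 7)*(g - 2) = g^3 - 9*g^2 + 14*g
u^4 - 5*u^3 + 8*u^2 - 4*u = u*(u - 2)^2*(u - 1)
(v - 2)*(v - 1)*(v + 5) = v^3 + 2*v^2 - 13*v + 10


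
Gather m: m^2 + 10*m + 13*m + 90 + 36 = m^2 + 23*m + 126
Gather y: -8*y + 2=2 - 8*y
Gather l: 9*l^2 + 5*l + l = 9*l^2 + 6*l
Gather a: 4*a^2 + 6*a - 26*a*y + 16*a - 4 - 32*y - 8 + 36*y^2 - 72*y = 4*a^2 + a*(22 - 26*y) + 36*y^2 - 104*y - 12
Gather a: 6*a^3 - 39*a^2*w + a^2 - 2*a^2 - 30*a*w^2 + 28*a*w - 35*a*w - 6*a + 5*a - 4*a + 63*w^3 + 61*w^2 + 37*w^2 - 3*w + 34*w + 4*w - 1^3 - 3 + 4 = 6*a^3 + a^2*(-39*w - 1) + a*(-30*w^2 - 7*w - 5) + 63*w^3 + 98*w^2 + 35*w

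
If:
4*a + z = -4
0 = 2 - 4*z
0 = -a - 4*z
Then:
No Solution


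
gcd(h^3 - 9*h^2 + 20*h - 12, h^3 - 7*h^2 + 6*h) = h^2 - 7*h + 6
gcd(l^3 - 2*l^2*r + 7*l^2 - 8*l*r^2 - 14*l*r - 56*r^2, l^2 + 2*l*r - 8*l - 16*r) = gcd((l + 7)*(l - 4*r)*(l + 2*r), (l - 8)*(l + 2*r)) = l + 2*r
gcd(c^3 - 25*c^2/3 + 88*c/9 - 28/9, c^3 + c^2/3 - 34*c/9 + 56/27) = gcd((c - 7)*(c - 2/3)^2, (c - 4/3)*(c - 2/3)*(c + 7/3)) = c - 2/3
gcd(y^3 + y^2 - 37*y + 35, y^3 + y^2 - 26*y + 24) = y - 1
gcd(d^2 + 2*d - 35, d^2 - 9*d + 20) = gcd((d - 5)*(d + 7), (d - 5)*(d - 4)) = d - 5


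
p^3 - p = p*(p - 1)*(p + 1)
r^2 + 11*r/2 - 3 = (r - 1/2)*(r + 6)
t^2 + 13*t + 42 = (t + 6)*(t + 7)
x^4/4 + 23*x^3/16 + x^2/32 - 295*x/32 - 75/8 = (x/4 + 1)*(x - 5/2)*(x + 5/4)*(x + 3)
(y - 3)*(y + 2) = y^2 - y - 6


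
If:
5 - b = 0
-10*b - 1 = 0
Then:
No Solution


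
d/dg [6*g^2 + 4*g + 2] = 12*g + 4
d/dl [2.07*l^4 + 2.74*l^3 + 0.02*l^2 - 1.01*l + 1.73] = 8.28*l^3 + 8.22*l^2 + 0.04*l - 1.01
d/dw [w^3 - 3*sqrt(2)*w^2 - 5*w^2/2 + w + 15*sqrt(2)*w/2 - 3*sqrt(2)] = 3*w^2 - 6*sqrt(2)*w - 5*w + 1 + 15*sqrt(2)/2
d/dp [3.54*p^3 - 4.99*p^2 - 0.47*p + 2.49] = 10.62*p^2 - 9.98*p - 0.47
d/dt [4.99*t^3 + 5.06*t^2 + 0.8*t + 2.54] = 14.97*t^2 + 10.12*t + 0.8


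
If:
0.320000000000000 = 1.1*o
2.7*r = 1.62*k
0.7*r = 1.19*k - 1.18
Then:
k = 1.53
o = 0.29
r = 0.92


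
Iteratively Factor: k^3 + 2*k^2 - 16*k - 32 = (k - 4)*(k^2 + 6*k + 8) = (k - 4)*(k + 4)*(k + 2)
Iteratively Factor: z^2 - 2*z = (z - 2)*(z)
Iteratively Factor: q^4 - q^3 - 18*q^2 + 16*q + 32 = (q + 1)*(q^3 - 2*q^2 - 16*q + 32) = (q - 2)*(q + 1)*(q^2 - 16) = (q - 2)*(q + 1)*(q + 4)*(q - 4)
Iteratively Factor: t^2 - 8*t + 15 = (t - 3)*(t - 5)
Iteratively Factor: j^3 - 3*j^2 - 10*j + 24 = (j - 2)*(j^2 - j - 12) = (j - 4)*(j - 2)*(j + 3)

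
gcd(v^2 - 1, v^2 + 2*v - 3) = v - 1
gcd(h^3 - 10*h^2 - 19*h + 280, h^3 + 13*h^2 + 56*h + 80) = h + 5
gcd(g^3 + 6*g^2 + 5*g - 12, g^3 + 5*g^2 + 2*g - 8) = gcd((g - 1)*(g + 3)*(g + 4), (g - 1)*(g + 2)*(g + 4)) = g^2 + 3*g - 4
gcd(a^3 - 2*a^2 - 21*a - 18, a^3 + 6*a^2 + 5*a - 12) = a + 3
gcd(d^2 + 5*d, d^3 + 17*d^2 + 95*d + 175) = d + 5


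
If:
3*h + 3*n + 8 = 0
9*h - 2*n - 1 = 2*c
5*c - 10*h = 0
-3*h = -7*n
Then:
No Solution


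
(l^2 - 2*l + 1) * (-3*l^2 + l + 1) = -3*l^4 + 7*l^3 - 4*l^2 - l + 1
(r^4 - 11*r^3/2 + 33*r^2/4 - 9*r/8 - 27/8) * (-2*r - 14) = -2*r^5 - 3*r^4 + 121*r^3/2 - 453*r^2/4 + 45*r/2 + 189/4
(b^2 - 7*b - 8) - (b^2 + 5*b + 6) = -12*b - 14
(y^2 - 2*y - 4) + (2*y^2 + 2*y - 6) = 3*y^2 - 10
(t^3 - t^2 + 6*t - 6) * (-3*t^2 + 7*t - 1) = -3*t^5 + 10*t^4 - 26*t^3 + 61*t^2 - 48*t + 6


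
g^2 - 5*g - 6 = (g - 6)*(g + 1)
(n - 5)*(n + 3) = n^2 - 2*n - 15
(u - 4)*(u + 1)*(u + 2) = u^3 - u^2 - 10*u - 8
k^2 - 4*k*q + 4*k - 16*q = (k + 4)*(k - 4*q)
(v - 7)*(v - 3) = v^2 - 10*v + 21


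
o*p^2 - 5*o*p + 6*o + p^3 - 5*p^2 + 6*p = (o + p)*(p - 3)*(p - 2)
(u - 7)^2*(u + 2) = u^3 - 12*u^2 + 21*u + 98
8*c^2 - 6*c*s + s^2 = (-4*c + s)*(-2*c + s)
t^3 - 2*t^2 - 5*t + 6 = (t - 3)*(t - 1)*(t + 2)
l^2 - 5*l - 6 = (l - 6)*(l + 1)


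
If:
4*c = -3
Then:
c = -3/4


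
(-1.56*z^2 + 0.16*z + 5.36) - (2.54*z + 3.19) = -1.56*z^2 - 2.38*z + 2.17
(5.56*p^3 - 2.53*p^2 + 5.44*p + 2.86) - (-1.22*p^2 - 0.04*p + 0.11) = 5.56*p^3 - 1.31*p^2 + 5.48*p + 2.75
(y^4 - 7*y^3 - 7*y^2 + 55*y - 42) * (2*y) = 2*y^5 - 14*y^4 - 14*y^3 + 110*y^2 - 84*y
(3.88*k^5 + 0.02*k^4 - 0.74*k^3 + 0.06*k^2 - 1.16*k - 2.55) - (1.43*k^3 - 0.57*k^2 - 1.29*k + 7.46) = 3.88*k^5 + 0.02*k^4 - 2.17*k^3 + 0.63*k^2 + 0.13*k - 10.01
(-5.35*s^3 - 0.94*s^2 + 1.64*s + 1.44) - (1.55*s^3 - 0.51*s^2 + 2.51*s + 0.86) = -6.9*s^3 - 0.43*s^2 - 0.87*s + 0.58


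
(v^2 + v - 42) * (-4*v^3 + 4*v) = -4*v^5 - 4*v^4 + 172*v^3 + 4*v^2 - 168*v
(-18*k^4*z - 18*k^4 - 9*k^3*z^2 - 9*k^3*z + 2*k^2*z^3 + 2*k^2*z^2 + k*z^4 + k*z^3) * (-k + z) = 18*k^5*z + 18*k^5 - 9*k^4*z^2 - 9*k^4*z - 11*k^3*z^3 - 11*k^3*z^2 + k^2*z^4 + k^2*z^3 + k*z^5 + k*z^4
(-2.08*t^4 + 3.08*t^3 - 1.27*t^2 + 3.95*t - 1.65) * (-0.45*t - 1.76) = 0.936*t^5 + 2.2748*t^4 - 4.8493*t^3 + 0.4577*t^2 - 6.2095*t + 2.904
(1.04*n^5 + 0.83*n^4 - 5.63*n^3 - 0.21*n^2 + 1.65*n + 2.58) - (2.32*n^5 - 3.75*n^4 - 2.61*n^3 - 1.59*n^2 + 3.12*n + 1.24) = -1.28*n^5 + 4.58*n^4 - 3.02*n^3 + 1.38*n^2 - 1.47*n + 1.34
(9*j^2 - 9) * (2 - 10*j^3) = -90*j^5 + 90*j^3 + 18*j^2 - 18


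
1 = 1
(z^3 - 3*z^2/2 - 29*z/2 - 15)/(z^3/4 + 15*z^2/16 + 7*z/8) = 8*(2*z^2 - 7*z - 15)/(z*(4*z + 7))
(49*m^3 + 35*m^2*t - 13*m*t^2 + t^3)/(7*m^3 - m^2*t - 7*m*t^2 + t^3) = (-7*m + t)/(-m + t)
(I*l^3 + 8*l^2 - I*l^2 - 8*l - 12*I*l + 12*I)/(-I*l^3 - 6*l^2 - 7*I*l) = (-l^3 + l^2*(1 + 8*I) + 4*l*(3 - 2*I) - 12)/(l*(l^2 - 6*I*l + 7))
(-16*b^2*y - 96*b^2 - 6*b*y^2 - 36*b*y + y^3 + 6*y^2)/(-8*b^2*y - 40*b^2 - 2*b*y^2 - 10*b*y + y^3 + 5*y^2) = (-8*b*y - 48*b + y^2 + 6*y)/(-4*b*y - 20*b + y^2 + 5*y)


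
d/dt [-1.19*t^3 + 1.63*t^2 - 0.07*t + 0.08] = -3.57*t^2 + 3.26*t - 0.07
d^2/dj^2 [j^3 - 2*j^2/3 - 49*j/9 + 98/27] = 6*j - 4/3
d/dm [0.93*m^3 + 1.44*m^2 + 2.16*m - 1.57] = 2.79*m^2 + 2.88*m + 2.16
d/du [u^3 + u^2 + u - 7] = 3*u^2 + 2*u + 1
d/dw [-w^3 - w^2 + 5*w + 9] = -3*w^2 - 2*w + 5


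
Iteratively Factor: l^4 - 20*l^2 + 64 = (l - 2)*(l^3 + 2*l^2 - 16*l - 32) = (l - 2)*(l + 4)*(l^2 - 2*l - 8) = (l - 4)*(l - 2)*(l + 4)*(l + 2)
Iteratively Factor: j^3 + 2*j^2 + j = (j + 1)*(j^2 + j) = (j + 1)^2*(j)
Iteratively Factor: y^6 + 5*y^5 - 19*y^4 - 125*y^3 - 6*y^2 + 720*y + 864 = (y - 3)*(y^5 + 8*y^4 + 5*y^3 - 110*y^2 - 336*y - 288) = (y - 3)*(y + 3)*(y^4 + 5*y^3 - 10*y^2 - 80*y - 96) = (y - 3)*(y + 3)^2*(y^3 + 2*y^2 - 16*y - 32) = (y - 3)*(y + 2)*(y + 3)^2*(y^2 - 16) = (y - 4)*(y - 3)*(y + 2)*(y + 3)^2*(y + 4)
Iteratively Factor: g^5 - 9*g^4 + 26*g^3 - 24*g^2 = (g - 3)*(g^4 - 6*g^3 + 8*g^2) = (g - 4)*(g - 3)*(g^3 - 2*g^2) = g*(g - 4)*(g - 3)*(g^2 - 2*g) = g^2*(g - 4)*(g - 3)*(g - 2)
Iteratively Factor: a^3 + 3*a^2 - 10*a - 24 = (a + 2)*(a^2 + a - 12) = (a - 3)*(a + 2)*(a + 4)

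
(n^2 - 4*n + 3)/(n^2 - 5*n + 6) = (n - 1)/(n - 2)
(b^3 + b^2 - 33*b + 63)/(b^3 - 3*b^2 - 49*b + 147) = (b - 3)/(b - 7)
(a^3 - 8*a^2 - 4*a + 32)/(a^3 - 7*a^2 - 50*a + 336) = (a^2 - 4)/(a^2 + a - 42)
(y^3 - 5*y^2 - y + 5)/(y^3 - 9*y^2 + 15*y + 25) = (y - 1)/(y - 5)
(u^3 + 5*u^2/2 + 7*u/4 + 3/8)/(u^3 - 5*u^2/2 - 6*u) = (u^2 + u + 1/4)/(u*(u - 4))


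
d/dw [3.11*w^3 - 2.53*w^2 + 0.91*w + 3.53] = 9.33*w^2 - 5.06*w + 0.91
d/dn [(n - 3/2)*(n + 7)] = 2*n + 11/2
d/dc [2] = 0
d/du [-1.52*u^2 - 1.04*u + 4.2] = -3.04*u - 1.04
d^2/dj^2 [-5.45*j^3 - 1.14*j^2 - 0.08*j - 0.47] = -32.7*j - 2.28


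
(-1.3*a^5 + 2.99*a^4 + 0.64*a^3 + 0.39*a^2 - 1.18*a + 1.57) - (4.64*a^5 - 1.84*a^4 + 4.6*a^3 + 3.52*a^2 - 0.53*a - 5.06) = -5.94*a^5 + 4.83*a^4 - 3.96*a^3 - 3.13*a^2 - 0.65*a + 6.63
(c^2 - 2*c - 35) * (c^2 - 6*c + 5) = c^4 - 8*c^3 - 18*c^2 + 200*c - 175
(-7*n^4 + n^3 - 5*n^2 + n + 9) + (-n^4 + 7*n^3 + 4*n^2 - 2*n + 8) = -8*n^4 + 8*n^3 - n^2 - n + 17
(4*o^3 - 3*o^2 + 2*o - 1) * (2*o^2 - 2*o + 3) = 8*o^5 - 14*o^4 + 22*o^3 - 15*o^2 + 8*o - 3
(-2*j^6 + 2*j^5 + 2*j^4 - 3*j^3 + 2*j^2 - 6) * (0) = 0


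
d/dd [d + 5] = 1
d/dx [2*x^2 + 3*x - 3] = 4*x + 3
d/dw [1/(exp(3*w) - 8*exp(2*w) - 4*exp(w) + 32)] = (-3*exp(2*w) + 16*exp(w) + 4)*exp(w)/(exp(3*w) - 8*exp(2*w) - 4*exp(w) + 32)^2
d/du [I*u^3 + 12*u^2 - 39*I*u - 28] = 3*I*u^2 + 24*u - 39*I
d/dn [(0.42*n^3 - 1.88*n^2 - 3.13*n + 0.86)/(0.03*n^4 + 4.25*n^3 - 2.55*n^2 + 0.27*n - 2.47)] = (-0.0126*n^6 + 0.112800000000001*n^5 + 7.2007*n^4 + 26.7286*n^3 - 22.5663*n^2 + 13.6732*n + 7.4989)/(0.0009*n^8 + 0.255*n^7 + 17.9095*n^6 - 21.6588*n^5 + 8.6493*n^4 - 22.372*n^3 + 12.6699*n^2 - 1.3338*n + 6.1009)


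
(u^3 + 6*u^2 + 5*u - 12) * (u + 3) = u^4 + 9*u^3 + 23*u^2 + 3*u - 36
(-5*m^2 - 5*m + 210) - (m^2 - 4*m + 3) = -6*m^2 - m + 207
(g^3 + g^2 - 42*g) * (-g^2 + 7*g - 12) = -g^5 + 6*g^4 + 37*g^3 - 306*g^2 + 504*g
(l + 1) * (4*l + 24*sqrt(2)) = 4*l^2 + 4*l + 24*sqrt(2)*l + 24*sqrt(2)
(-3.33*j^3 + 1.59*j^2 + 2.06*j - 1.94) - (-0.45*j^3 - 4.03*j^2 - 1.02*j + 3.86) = -2.88*j^3 + 5.62*j^2 + 3.08*j - 5.8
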